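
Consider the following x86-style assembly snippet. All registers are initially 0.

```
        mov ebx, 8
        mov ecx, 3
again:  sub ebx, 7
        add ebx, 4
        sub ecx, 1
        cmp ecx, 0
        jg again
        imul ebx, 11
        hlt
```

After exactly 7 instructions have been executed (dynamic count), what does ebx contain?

after mov ebx, 8: ebx=8
after mov ecx, 3: ecx=3
after sub ebx, 7: ebx=8-7=1
after add ebx, 4: ebx=1+4=5
after sub ecx, 1: ecx=3-1=2
cmp ecx, 0  (cmp 2,0)
jg again: taken
After step 7: ebx = 5.

5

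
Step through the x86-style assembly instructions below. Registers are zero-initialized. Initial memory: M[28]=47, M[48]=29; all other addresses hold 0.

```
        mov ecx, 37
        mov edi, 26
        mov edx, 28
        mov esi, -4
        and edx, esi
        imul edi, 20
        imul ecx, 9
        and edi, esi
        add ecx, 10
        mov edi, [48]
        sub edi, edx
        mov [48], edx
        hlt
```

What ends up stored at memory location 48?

28

ecx=37
edi=26
edx=28
esi=-4
edx=28&(-4)=28
edi=26*20=520
ecx=37*9=333
edi=520&(-4)=520
ecx=333+10=343
edi=M[48]=29
edi=29-28=1
mov [48], edx → M[48]=28
halt.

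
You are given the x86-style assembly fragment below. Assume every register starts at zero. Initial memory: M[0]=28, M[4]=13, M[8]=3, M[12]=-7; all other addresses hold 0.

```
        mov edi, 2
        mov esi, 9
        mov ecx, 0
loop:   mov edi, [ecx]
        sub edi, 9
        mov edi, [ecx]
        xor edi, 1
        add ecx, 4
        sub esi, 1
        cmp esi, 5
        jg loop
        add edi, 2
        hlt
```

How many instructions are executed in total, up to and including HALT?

mov edi, 2 → edi=2
mov esi, 9 → esi=9
mov ecx, 0 → ecx=0
mov edi, [ecx] → edi=M[0]=28
sub edi, 9 → edi=28-9=19
mov edi, [ecx] → edi=M[0]=28
xor edi, 1 → edi=28^1=29
add ecx, 4 → ecx=0+4=4
sub esi, 1 → esi=9-1=8
cmp esi, 5  (cmp 8,5)
jg loop: taken
mov edi, [ecx] → edi=M[4]=13
sub edi, 9 → edi=13-9=4
mov edi, [ecx] → edi=M[4]=13
xor edi, 1 → edi=13^1=12
add ecx, 4 → ecx=4+4=8
sub esi, 1 → esi=8-1=7
cmp esi, 5  (cmp 7,5)
jg loop: taken
mov edi, [ecx] → edi=M[8]=3
sub edi, 9 → edi=3-9=-6
mov edi, [ecx] → edi=M[8]=3
xor edi, 1 → edi=3^1=2
add ecx, 4 → ecx=8+4=12
sub esi, 1 → esi=7-1=6
cmp esi, 5  (cmp 6,5)
jg loop: taken
mov edi, [ecx] → edi=M[12]=-7
sub edi, 9 → edi=(-7)-9=-16
mov edi, [ecx] → edi=M[12]=-7
xor edi, 1 → edi=(-7)^1=-8
add ecx, 4 → ecx=12+4=16
sub esi, 1 → esi=6-1=5
cmp esi, 5  (cmp 5,5)
jg loop: not taken
add edi, 2 → edi=(-8)+2=-6
halt.
Total executed instructions: 37.

37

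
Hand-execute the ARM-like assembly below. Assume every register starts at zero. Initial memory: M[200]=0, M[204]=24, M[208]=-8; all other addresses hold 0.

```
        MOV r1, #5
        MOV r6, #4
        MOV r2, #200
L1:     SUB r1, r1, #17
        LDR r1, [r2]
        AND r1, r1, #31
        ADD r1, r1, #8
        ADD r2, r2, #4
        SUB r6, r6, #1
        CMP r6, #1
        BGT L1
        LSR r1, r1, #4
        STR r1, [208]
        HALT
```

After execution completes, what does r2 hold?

212

r1=5
r6=4
r2=200
r1=5-17=-12
r1=M[200]=0
r1=0&31=0
r1=0+8=8
r2=200+4=204
r6=4-1=3
CMP r6, #1  (cmp 3,1)
BGT L1: taken
r1=8-17=-9
r1=M[204]=24
r1=24&31=24
r1=24+8=32
r2=204+4=208
r6=3-1=2
CMP r6, #1  (cmp 2,1)
BGT L1: taken
r1=32-17=15
r1=M[208]=-8
r1=(-8)&31=24
r1=24+8=32
r2=208+4=212
r6=2-1=1
CMP r6, #1  (cmp 1,1)
BGT L1: not taken
r1=32>>4=2
STR r1, [208] → M[208]=2
halt.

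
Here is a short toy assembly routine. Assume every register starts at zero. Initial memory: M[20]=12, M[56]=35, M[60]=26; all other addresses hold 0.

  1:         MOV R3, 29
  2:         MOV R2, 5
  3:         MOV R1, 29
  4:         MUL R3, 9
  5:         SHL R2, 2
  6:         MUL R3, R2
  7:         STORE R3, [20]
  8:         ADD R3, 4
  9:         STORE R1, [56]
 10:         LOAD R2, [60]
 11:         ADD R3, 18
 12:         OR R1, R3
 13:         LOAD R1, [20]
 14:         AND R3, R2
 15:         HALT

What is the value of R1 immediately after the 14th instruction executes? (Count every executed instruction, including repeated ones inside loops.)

5220

MOV R3, 29 → R3=29
MOV R2, 5 → R2=5
MOV R1, 29 → R1=29
MUL R3, 9 → R3=29*9=261
SHL R2, 2 → R2=5<<2=20
MUL R3, R2 → R3=261*20=5220
STORE R3, [20] → M[20]=5220
ADD R3, 4 → R3=5220+4=5224
STORE R1, [56] → M[56]=29
LOAD R2, [60] → R2=M[60]=26
ADD R3, 18 → R3=5224+18=5242
OR R1, R3 → R1=29|5242=5247
LOAD R1, [20] → R1=M[20]=5220
AND R3, R2 → R3=5242&26=26
After step 14: R1 = 5220.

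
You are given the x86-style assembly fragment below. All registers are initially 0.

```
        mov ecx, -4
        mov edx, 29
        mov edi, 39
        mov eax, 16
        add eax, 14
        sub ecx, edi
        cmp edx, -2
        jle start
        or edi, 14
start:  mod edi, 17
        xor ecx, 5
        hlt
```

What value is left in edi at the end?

13

mov ecx, -4 → ecx=-4
mov edx, 29 → edx=29
mov edi, 39 → edi=39
mov eax, 16 → eax=16
add eax, 14 → eax=16+14=30
sub ecx, edi → ecx=(-4)-39=-43
cmp edx, -2  (cmp 29,-2)
jle start: not taken
or edi, 14 → edi=39|14=47
mod edi, 17 → edi=47%17=13
xor ecx, 5 → ecx=(-43)^5=-48
halt.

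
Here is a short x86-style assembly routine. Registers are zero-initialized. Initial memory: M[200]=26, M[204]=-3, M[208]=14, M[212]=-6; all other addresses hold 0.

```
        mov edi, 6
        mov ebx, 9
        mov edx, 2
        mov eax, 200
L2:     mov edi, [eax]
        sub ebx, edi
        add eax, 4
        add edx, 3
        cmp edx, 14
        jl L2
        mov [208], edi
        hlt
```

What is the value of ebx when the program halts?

edi=6
ebx=9
edx=2
eax=200
edi=M[200]=26
ebx=9-26=-17
eax=200+4=204
edx=2+3=5
cmp edx, 14  (cmp 5,14)
jl L2: taken
edi=M[204]=-3
ebx=(-17)-(-3)=-14
eax=204+4=208
edx=5+3=8
cmp edx, 14  (cmp 8,14)
jl L2: taken
edi=M[208]=14
ebx=(-14)-14=-28
eax=208+4=212
edx=8+3=11
cmp edx, 14  (cmp 11,14)
jl L2: taken
edi=M[212]=-6
ebx=(-28)-(-6)=-22
eax=212+4=216
edx=11+3=14
cmp edx, 14  (cmp 14,14)
jl L2: not taken
mov [208], edi → M[208]=-6
halt.

-22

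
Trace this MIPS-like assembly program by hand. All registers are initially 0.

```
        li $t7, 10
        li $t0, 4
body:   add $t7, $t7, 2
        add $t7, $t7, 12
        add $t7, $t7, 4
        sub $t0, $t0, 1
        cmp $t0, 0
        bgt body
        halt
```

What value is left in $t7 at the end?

82

li $t7, 10 → $t7=10
li $t0, 4 → $t0=4
add $t7, $t7, 2 → $t7=10+2=12
add $t7, $t7, 12 → $t7=12+12=24
add $t7, $t7, 4 → $t7=24+4=28
sub $t0, $t0, 1 → $t0=4-1=3
cmp $t0, 0  (cmp 3,0)
bgt body: taken
add $t7, $t7, 2 → $t7=28+2=30
add $t7, $t7, 12 → $t7=30+12=42
add $t7, $t7, 4 → $t7=42+4=46
sub $t0, $t0, 1 → $t0=3-1=2
cmp $t0, 0  (cmp 2,0)
bgt body: taken
add $t7, $t7, 2 → $t7=46+2=48
add $t7, $t7, 12 → $t7=48+12=60
add $t7, $t7, 4 → $t7=60+4=64
sub $t0, $t0, 1 → $t0=2-1=1
cmp $t0, 0  (cmp 1,0)
bgt body: taken
add $t7, $t7, 2 → $t7=64+2=66
add $t7, $t7, 12 → $t7=66+12=78
add $t7, $t7, 4 → $t7=78+4=82
sub $t0, $t0, 1 → $t0=1-1=0
cmp $t0, 0  (cmp 0,0)
bgt body: not taken
halt.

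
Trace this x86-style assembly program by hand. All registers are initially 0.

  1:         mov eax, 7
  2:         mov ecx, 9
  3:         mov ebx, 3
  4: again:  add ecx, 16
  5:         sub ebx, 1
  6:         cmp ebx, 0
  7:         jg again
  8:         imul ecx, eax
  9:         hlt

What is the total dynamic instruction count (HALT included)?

mov eax, 7 → eax=7
mov ecx, 9 → ecx=9
mov ebx, 3 → ebx=3
add ecx, 16 → ecx=9+16=25
sub ebx, 1 → ebx=3-1=2
cmp ebx, 0  (cmp 2,0)
jg again: taken
add ecx, 16 → ecx=25+16=41
sub ebx, 1 → ebx=2-1=1
cmp ebx, 0  (cmp 1,0)
jg again: taken
add ecx, 16 → ecx=41+16=57
sub ebx, 1 → ebx=1-1=0
cmp ebx, 0  (cmp 0,0)
jg again: not taken
imul ecx, eax → ecx=57*7=399
halt.
Total executed instructions: 17.

17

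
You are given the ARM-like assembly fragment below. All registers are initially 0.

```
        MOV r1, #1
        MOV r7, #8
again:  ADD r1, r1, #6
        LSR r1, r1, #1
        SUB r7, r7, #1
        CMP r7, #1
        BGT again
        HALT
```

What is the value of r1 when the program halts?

5

after MOV r1, #1: r1=1
after MOV r7, #8: r7=8
after ADD r1, r1, #6: r1=1+6=7
after LSR r1, r1, #1: r1=7>>1=3
after SUB r7, r7, #1: r7=8-1=7
CMP r7, #1  (cmp 7,1)
BGT again: taken
after ADD r1, r1, #6: r1=3+6=9
after LSR r1, r1, #1: r1=9>>1=4
after SUB r7, r7, #1: r7=7-1=6
CMP r7, #1  (cmp 6,1)
BGT again: taken
after ADD r1, r1, #6: r1=4+6=10
after LSR r1, r1, #1: r1=10>>1=5
after SUB r7, r7, #1: r7=6-1=5
CMP r7, #1  (cmp 5,1)
BGT again: taken
after ADD r1, r1, #6: r1=5+6=11
after LSR r1, r1, #1: r1=11>>1=5
after SUB r7, r7, #1: r7=5-1=4
CMP r7, #1  (cmp 4,1)
BGT again: taken
after ADD r1, r1, #6: r1=5+6=11
after LSR r1, r1, #1: r1=11>>1=5
after SUB r7, r7, #1: r7=4-1=3
CMP r7, #1  (cmp 3,1)
BGT again: taken
after ADD r1, r1, #6: r1=5+6=11
after LSR r1, r1, #1: r1=11>>1=5
after SUB r7, r7, #1: r7=3-1=2
CMP r7, #1  (cmp 2,1)
BGT again: taken
after ADD r1, r1, #6: r1=5+6=11
after LSR r1, r1, #1: r1=11>>1=5
after SUB r7, r7, #1: r7=2-1=1
CMP r7, #1  (cmp 1,1)
BGT again: not taken
halt.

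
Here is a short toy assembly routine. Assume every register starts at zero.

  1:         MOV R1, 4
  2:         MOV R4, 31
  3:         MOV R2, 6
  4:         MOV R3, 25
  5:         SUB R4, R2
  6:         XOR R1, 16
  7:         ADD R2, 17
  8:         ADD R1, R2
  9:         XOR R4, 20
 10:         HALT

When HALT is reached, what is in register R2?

R1=4
R4=31
R2=6
R3=25
R4=31-6=25
R1=4^16=20
R2=6+17=23
R1=20+23=43
R4=25^20=13
halt.

23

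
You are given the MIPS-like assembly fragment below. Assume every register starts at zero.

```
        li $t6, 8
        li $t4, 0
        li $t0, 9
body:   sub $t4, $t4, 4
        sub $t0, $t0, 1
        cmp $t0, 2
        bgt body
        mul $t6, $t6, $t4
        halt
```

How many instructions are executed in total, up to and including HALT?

33

after li $t6, 8: $t6=8
after li $t4, 0: $t4=0
after li $t0, 9: $t0=9
after sub $t4, $t4, 4: $t4=0-4=-4
after sub $t0, $t0, 1: $t0=9-1=8
cmp $t0, 2  (cmp 8,2)
bgt body: taken
after sub $t4, $t4, 4: $t4=(-4)-4=-8
after sub $t0, $t0, 1: $t0=8-1=7
cmp $t0, 2  (cmp 7,2)
bgt body: taken
after sub $t4, $t4, 4: $t4=(-8)-4=-12
after sub $t0, $t0, 1: $t0=7-1=6
cmp $t0, 2  (cmp 6,2)
bgt body: taken
after sub $t4, $t4, 4: $t4=(-12)-4=-16
after sub $t0, $t0, 1: $t0=6-1=5
cmp $t0, 2  (cmp 5,2)
bgt body: taken
after sub $t4, $t4, 4: $t4=(-16)-4=-20
after sub $t0, $t0, 1: $t0=5-1=4
cmp $t0, 2  (cmp 4,2)
bgt body: taken
after sub $t4, $t4, 4: $t4=(-20)-4=-24
after sub $t0, $t0, 1: $t0=4-1=3
cmp $t0, 2  (cmp 3,2)
bgt body: taken
after sub $t4, $t4, 4: $t4=(-24)-4=-28
after sub $t0, $t0, 1: $t0=3-1=2
cmp $t0, 2  (cmp 2,2)
bgt body: not taken
after mul $t6, $t6, $t4: $t6=8*(-28)=-224
halt.
Total executed instructions: 33.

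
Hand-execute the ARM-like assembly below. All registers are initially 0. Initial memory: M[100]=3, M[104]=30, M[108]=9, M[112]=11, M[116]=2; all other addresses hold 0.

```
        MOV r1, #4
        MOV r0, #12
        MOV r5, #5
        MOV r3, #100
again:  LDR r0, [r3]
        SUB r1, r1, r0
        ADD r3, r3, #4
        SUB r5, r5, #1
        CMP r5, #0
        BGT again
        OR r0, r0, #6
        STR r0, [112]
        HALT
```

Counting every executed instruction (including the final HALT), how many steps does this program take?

37

after MOV r1, #4: r1=4
after MOV r0, #12: r0=12
after MOV r5, #5: r5=5
after MOV r3, #100: r3=100
after LDR r0, [r3]: r0=M[100]=3
after SUB r1, r1, r0: r1=4-3=1
after ADD r3, r3, #4: r3=100+4=104
after SUB r5, r5, #1: r5=5-1=4
CMP r5, #0  (cmp 4,0)
BGT again: taken
after LDR r0, [r3]: r0=M[104]=30
after SUB r1, r1, r0: r1=1-30=-29
after ADD r3, r3, #4: r3=104+4=108
after SUB r5, r5, #1: r5=4-1=3
CMP r5, #0  (cmp 3,0)
BGT again: taken
after LDR r0, [r3]: r0=M[108]=9
after SUB r1, r1, r0: r1=(-29)-9=-38
after ADD r3, r3, #4: r3=108+4=112
after SUB r5, r5, #1: r5=3-1=2
CMP r5, #0  (cmp 2,0)
BGT again: taken
after LDR r0, [r3]: r0=M[112]=11
after SUB r1, r1, r0: r1=(-38)-11=-49
after ADD r3, r3, #4: r3=112+4=116
after SUB r5, r5, #1: r5=2-1=1
CMP r5, #0  (cmp 1,0)
BGT again: taken
after LDR r0, [r3]: r0=M[116]=2
after SUB r1, r1, r0: r1=(-49)-2=-51
after ADD r3, r3, #4: r3=116+4=120
after SUB r5, r5, #1: r5=1-1=0
CMP r5, #0  (cmp 0,0)
BGT again: not taken
after OR r0, r0, #6: r0=2|6=6
STR r0, [112] → M[112]=6
halt.
Total executed instructions: 37.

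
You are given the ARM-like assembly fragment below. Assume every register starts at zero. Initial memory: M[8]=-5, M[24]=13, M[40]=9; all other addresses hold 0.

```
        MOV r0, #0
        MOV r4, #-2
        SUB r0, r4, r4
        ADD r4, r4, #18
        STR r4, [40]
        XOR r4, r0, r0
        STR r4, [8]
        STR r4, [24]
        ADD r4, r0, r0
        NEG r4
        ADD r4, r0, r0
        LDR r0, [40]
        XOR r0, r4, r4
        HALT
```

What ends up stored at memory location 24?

0

r0=0
r4=-2
r0=(-2)-(-2)=0
r4=(-2)+18=16
STR r4, [40] → M[40]=16
r4=0^0=0
STR r4, [8] → M[8]=0
STR r4, [24] → M[24]=0
r4=0+0=0
r4=-(0)=0
r4=0+0=0
r0=M[40]=16
r0=0^0=0
halt.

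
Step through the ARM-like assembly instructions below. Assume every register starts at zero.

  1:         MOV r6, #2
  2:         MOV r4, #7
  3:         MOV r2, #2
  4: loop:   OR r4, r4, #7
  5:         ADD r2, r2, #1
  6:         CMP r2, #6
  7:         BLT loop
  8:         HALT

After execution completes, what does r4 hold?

7

after MOV r6, #2: r6=2
after MOV r4, #7: r4=7
after MOV r2, #2: r2=2
after OR r4, r4, #7: r4=7|7=7
after ADD r2, r2, #1: r2=2+1=3
CMP r2, #6  (cmp 3,6)
BLT loop: taken
after OR r4, r4, #7: r4=7|7=7
after ADD r2, r2, #1: r2=3+1=4
CMP r2, #6  (cmp 4,6)
BLT loop: taken
after OR r4, r4, #7: r4=7|7=7
after ADD r2, r2, #1: r2=4+1=5
CMP r2, #6  (cmp 5,6)
BLT loop: taken
after OR r4, r4, #7: r4=7|7=7
after ADD r2, r2, #1: r2=5+1=6
CMP r2, #6  (cmp 6,6)
BLT loop: not taken
halt.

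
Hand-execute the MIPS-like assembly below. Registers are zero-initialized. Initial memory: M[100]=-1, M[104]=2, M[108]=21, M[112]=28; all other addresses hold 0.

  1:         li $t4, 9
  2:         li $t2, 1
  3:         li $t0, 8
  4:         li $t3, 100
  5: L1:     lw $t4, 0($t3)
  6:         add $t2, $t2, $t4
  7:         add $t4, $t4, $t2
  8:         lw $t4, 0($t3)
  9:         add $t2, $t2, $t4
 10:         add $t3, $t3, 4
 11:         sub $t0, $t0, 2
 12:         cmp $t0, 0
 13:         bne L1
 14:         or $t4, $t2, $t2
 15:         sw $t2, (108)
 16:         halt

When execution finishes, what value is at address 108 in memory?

101

after li $t4, 9: $t4=9
after li $t2, 1: $t2=1
after li $t0, 8: $t0=8
after li $t3, 100: $t3=100
after lw $t4, 0($t3): $t4=M[100]=-1
after add $t2, $t2, $t4: $t2=1+(-1)=0
after add $t4, $t4, $t2: $t4=(-1)+0=-1
after lw $t4, 0($t3): $t4=M[100]=-1
after add $t2, $t2, $t4: $t2=0+(-1)=-1
after add $t3, $t3, 4: $t3=100+4=104
after sub $t0, $t0, 2: $t0=8-2=6
cmp $t0, 0  (cmp 6,0)
bne L1: taken
after lw $t4, 0($t3): $t4=M[104]=2
after add $t2, $t2, $t4: $t2=(-1)+2=1
after add $t4, $t4, $t2: $t4=2+1=3
after lw $t4, 0($t3): $t4=M[104]=2
after add $t2, $t2, $t4: $t2=1+2=3
after add $t3, $t3, 4: $t3=104+4=108
after sub $t0, $t0, 2: $t0=6-2=4
cmp $t0, 0  (cmp 4,0)
bne L1: taken
after lw $t4, 0($t3): $t4=M[108]=21
after add $t2, $t2, $t4: $t2=3+21=24
after add $t4, $t4, $t2: $t4=21+24=45
after lw $t4, 0($t3): $t4=M[108]=21
after add $t2, $t2, $t4: $t2=24+21=45
after add $t3, $t3, 4: $t3=108+4=112
after sub $t0, $t0, 2: $t0=4-2=2
cmp $t0, 0  (cmp 2,0)
bne L1: taken
after lw $t4, 0($t3): $t4=M[112]=28
after add $t2, $t2, $t4: $t2=45+28=73
after add $t4, $t4, $t2: $t4=28+73=101
after lw $t4, 0($t3): $t4=M[112]=28
after add $t2, $t2, $t4: $t2=73+28=101
after add $t3, $t3, 4: $t3=112+4=116
after sub $t0, $t0, 2: $t0=2-2=0
cmp $t0, 0  (cmp 0,0)
bne L1: not taken
after or $t4, $t2, $t2: $t4=101|101=101
sw $t2, (108) → M[108]=101
halt.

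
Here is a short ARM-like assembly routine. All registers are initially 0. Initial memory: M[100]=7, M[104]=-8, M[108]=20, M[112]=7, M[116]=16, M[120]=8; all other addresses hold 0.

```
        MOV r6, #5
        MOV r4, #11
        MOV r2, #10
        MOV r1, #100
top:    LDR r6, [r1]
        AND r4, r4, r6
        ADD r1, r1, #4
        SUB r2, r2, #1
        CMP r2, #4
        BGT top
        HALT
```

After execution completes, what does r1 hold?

124

r6=5
r4=11
r2=10
r1=100
r6=M[100]=7
r4=11&7=3
r1=100+4=104
r2=10-1=9
CMP r2, #4  (cmp 9,4)
BGT top: taken
r6=M[104]=-8
r4=3&(-8)=0
r1=104+4=108
r2=9-1=8
CMP r2, #4  (cmp 8,4)
BGT top: taken
r6=M[108]=20
r4=0&20=0
r1=108+4=112
r2=8-1=7
CMP r2, #4  (cmp 7,4)
BGT top: taken
r6=M[112]=7
r4=0&7=0
r1=112+4=116
r2=7-1=6
CMP r2, #4  (cmp 6,4)
BGT top: taken
r6=M[116]=16
r4=0&16=0
r1=116+4=120
r2=6-1=5
CMP r2, #4  (cmp 5,4)
BGT top: taken
r6=M[120]=8
r4=0&8=0
r1=120+4=124
r2=5-1=4
CMP r2, #4  (cmp 4,4)
BGT top: not taken
halt.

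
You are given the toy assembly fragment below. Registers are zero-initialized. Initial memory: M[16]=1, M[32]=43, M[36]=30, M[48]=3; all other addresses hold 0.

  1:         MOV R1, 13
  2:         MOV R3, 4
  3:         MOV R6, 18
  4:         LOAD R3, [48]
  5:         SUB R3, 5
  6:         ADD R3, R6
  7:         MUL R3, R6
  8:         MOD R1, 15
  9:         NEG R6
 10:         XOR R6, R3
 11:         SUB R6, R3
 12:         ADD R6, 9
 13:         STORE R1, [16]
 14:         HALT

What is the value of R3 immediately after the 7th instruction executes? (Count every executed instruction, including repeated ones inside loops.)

MOV R1, 13 → R1=13
MOV R3, 4 → R3=4
MOV R6, 18 → R6=18
LOAD R3, [48] → R3=M[48]=3
SUB R3, 5 → R3=3-5=-2
ADD R3, R6 → R3=(-2)+18=16
MUL R3, R6 → R3=16*18=288
After step 7: R3 = 288.

288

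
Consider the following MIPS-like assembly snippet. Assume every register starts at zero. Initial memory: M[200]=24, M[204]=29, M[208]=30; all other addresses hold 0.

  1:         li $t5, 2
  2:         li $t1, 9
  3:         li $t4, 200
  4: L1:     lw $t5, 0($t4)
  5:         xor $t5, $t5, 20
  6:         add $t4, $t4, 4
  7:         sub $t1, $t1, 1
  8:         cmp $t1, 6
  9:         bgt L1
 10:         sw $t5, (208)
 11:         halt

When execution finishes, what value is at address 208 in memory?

10

$t5=2
$t1=9
$t4=200
$t5=M[200]=24
$t5=24^20=12
$t4=200+4=204
$t1=9-1=8
cmp $t1, 6  (cmp 8,6)
bgt L1: taken
$t5=M[204]=29
$t5=29^20=9
$t4=204+4=208
$t1=8-1=7
cmp $t1, 6  (cmp 7,6)
bgt L1: taken
$t5=M[208]=30
$t5=30^20=10
$t4=208+4=212
$t1=7-1=6
cmp $t1, 6  (cmp 6,6)
bgt L1: not taken
sw $t5, (208) → M[208]=10
halt.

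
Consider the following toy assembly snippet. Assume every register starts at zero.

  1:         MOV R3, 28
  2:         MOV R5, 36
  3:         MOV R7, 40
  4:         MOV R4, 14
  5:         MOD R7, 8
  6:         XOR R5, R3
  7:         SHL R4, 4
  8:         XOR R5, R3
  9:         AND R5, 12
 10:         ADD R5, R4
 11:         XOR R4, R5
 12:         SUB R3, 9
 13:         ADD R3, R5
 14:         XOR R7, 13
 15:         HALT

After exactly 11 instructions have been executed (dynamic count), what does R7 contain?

0

R3=28
R5=36
R7=40
R4=14
R7=40%8=0
R5=36^28=56
R4=14<<4=224
R5=56^28=36
R5=36&12=4
R5=4+224=228
R4=224^228=4
After step 11: R7 = 0.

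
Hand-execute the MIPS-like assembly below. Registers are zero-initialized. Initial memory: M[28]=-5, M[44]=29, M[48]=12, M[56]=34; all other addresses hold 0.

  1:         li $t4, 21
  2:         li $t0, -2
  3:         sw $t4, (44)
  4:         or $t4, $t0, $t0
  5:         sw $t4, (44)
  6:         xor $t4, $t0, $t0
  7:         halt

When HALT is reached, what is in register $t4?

after li $t4, 21: $t4=21
after li $t0, -2: $t0=-2
sw $t4, (44) → M[44]=21
after or $t4, $t0, $t0: $t4=(-2)|(-2)=-2
sw $t4, (44) → M[44]=-2
after xor $t4, $t0, $t0: $t4=(-2)^(-2)=0
halt.

0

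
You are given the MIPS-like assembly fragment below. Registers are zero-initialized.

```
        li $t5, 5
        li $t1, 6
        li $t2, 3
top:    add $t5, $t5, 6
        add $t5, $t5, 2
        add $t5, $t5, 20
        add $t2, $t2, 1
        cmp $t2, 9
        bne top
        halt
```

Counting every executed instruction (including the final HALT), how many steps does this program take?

li $t5, 5 → $t5=5
li $t1, 6 → $t1=6
li $t2, 3 → $t2=3
add $t5, $t5, 6 → $t5=5+6=11
add $t5, $t5, 2 → $t5=11+2=13
add $t5, $t5, 20 → $t5=13+20=33
add $t2, $t2, 1 → $t2=3+1=4
cmp $t2, 9  (cmp 4,9)
bne top: taken
add $t5, $t5, 6 → $t5=33+6=39
add $t5, $t5, 2 → $t5=39+2=41
add $t5, $t5, 20 → $t5=41+20=61
add $t2, $t2, 1 → $t2=4+1=5
cmp $t2, 9  (cmp 5,9)
bne top: taken
add $t5, $t5, 6 → $t5=61+6=67
add $t5, $t5, 2 → $t5=67+2=69
add $t5, $t5, 20 → $t5=69+20=89
add $t2, $t2, 1 → $t2=5+1=6
cmp $t2, 9  (cmp 6,9)
bne top: taken
add $t5, $t5, 6 → $t5=89+6=95
add $t5, $t5, 2 → $t5=95+2=97
add $t5, $t5, 20 → $t5=97+20=117
add $t2, $t2, 1 → $t2=6+1=7
cmp $t2, 9  (cmp 7,9)
bne top: taken
add $t5, $t5, 6 → $t5=117+6=123
add $t5, $t5, 2 → $t5=123+2=125
add $t5, $t5, 20 → $t5=125+20=145
add $t2, $t2, 1 → $t2=7+1=8
cmp $t2, 9  (cmp 8,9)
bne top: taken
add $t5, $t5, 6 → $t5=145+6=151
add $t5, $t5, 2 → $t5=151+2=153
add $t5, $t5, 20 → $t5=153+20=173
add $t2, $t2, 1 → $t2=8+1=9
cmp $t2, 9  (cmp 9,9)
bne top: not taken
halt.
Total executed instructions: 40.

40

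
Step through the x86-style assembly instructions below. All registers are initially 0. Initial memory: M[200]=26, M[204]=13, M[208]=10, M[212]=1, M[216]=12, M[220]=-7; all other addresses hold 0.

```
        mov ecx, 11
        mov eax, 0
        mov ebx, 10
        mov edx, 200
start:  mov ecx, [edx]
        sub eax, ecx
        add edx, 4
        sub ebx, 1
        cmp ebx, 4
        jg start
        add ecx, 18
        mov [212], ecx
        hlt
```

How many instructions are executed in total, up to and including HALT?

43

after mov ecx, 11: ecx=11
after mov eax, 0: eax=0
after mov ebx, 10: ebx=10
after mov edx, 200: edx=200
after mov ecx, [edx]: ecx=M[200]=26
after sub eax, ecx: eax=0-26=-26
after add edx, 4: edx=200+4=204
after sub ebx, 1: ebx=10-1=9
cmp ebx, 4  (cmp 9,4)
jg start: taken
after mov ecx, [edx]: ecx=M[204]=13
after sub eax, ecx: eax=(-26)-13=-39
after add edx, 4: edx=204+4=208
after sub ebx, 1: ebx=9-1=8
cmp ebx, 4  (cmp 8,4)
jg start: taken
after mov ecx, [edx]: ecx=M[208]=10
after sub eax, ecx: eax=(-39)-10=-49
after add edx, 4: edx=208+4=212
after sub ebx, 1: ebx=8-1=7
cmp ebx, 4  (cmp 7,4)
jg start: taken
after mov ecx, [edx]: ecx=M[212]=1
after sub eax, ecx: eax=(-49)-1=-50
after add edx, 4: edx=212+4=216
after sub ebx, 1: ebx=7-1=6
cmp ebx, 4  (cmp 6,4)
jg start: taken
after mov ecx, [edx]: ecx=M[216]=12
after sub eax, ecx: eax=(-50)-12=-62
after add edx, 4: edx=216+4=220
after sub ebx, 1: ebx=6-1=5
cmp ebx, 4  (cmp 5,4)
jg start: taken
after mov ecx, [edx]: ecx=M[220]=-7
after sub eax, ecx: eax=(-62)-(-7)=-55
after add edx, 4: edx=220+4=224
after sub ebx, 1: ebx=5-1=4
cmp ebx, 4  (cmp 4,4)
jg start: not taken
after add ecx, 18: ecx=(-7)+18=11
mov [212], ecx → M[212]=11
halt.
Total executed instructions: 43.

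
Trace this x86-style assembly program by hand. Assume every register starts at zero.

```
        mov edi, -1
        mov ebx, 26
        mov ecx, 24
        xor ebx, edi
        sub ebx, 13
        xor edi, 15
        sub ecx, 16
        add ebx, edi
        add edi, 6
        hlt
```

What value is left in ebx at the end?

mov edi, -1 → edi=-1
mov ebx, 26 → ebx=26
mov ecx, 24 → ecx=24
xor ebx, edi → ebx=26^(-1)=-27
sub ebx, 13 → ebx=(-27)-13=-40
xor edi, 15 → edi=(-1)^15=-16
sub ecx, 16 → ecx=24-16=8
add ebx, edi → ebx=(-40)+(-16)=-56
add edi, 6 → edi=(-16)+6=-10
halt.

-56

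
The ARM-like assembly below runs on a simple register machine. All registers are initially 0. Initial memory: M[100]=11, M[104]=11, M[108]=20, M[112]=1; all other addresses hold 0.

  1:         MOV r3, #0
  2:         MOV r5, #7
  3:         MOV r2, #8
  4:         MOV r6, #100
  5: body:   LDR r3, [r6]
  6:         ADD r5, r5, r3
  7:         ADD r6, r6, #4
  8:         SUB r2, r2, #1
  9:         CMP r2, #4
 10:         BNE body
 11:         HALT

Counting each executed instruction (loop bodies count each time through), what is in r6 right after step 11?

after MOV r3, #0: r3=0
after MOV r5, #7: r5=7
after MOV r2, #8: r2=8
after MOV r6, #100: r6=100
after LDR r3, [r6]: r3=M[100]=11
after ADD r5, r5, r3: r5=7+11=18
after ADD r6, r6, #4: r6=100+4=104
after SUB r2, r2, #1: r2=8-1=7
CMP r2, #4  (cmp 7,4)
BNE body: taken
after LDR r3, [r6]: r3=M[104]=11
After step 11: r6 = 104.

104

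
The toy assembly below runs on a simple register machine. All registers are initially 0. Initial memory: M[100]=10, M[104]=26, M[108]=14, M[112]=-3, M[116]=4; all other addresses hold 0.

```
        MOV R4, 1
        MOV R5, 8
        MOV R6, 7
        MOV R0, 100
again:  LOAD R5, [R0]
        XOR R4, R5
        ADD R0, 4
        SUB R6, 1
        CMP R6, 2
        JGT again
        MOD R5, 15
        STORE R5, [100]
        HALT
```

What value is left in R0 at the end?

120

after MOV R4, 1: R4=1
after MOV R5, 8: R5=8
after MOV R6, 7: R6=7
after MOV R0, 100: R0=100
after LOAD R5, [R0]: R5=M[100]=10
after XOR R4, R5: R4=1^10=11
after ADD R0, 4: R0=100+4=104
after SUB R6, 1: R6=7-1=6
CMP R6, 2  (cmp 6,2)
JGT again: taken
after LOAD R5, [R0]: R5=M[104]=26
after XOR R4, R5: R4=11^26=17
after ADD R0, 4: R0=104+4=108
after SUB R6, 1: R6=6-1=5
CMP R6, 2  (cmp 5,2)
JGT again: taken
after LOAD R5, [R0]: R5=M[108]=14
after XOR R4, R5: R4=17^14=31
after ADD R0, 4: R0=108+4=112
after SUB R6, 1: R6=5-1=4
CMP R6, 2  (cmp 4,2)
JGT again: taken
after LOAD R5, [R0]: R5=M[112]=-3
after XOR R4, R5: R4=31^(-3)=-30
after ADD R0, 4: R0=112+4=116
after SUB R6, 1: R6=4-1=3
CMP R6, 2  (cmp 3,2)
JGT again: taken
after LOAD R5, [R0]: R5=M[116]=4
after XOR R4, R5: R4=(-30)^4=-26
after ADD R0, 4: R0=116+4=120
after SUB R6, 1: R6=3-1=2
CMP R6, 2  (cmp 2,2)
JGT again: not taken
after MOD R5, 15: R5=4%15=4
STORE R5, [100] → M[100]=4
halt.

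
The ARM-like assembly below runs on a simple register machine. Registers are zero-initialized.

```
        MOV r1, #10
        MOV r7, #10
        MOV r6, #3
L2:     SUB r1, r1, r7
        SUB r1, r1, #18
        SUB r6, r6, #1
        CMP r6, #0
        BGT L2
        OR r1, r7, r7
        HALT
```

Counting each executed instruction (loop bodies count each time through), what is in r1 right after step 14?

after MOV r1, #10: r1=10
after MOV r7, #10: r7=10
after MOV r6, #3: r6=3
after SUB r1, r1, r7: r1=10-10=0
after SUB r1, r1, #18: r1=0-18=-18
after SUB r6, r6, #1: r6=3-1=2
CMP r6, #0  (cmp 2,0)
BGT L2: taken
after SUB r1, r1, r7: r1=(-18)-10=-28
after SUB r1, r1, #18: r1=(-28)-18=-46
after SUB r6, r6, #1: r6=2-1=1
CMP r6, #0  (cmp 1,0)
BGT L2: taken
after SUB r1, r1, r7: r1=(-46)-10=-56
After step 14: r1 = -56.

-56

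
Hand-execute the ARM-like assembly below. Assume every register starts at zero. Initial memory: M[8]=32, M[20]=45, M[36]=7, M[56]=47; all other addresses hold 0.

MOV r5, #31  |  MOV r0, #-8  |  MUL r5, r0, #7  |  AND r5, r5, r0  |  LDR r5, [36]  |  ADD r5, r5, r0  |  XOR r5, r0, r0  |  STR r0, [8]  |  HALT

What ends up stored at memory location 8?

-8

MOV r5, #31 → r5=31
MOV r0, #-8 → r0=-8
MUL r5, r0, #7 → r5=(-8)*7=-56
AND r5, r5, r0 → r5=(-56)&(-8)=-56
LDR r5, [36] → r5=M[36]=7
ADD r5, r5, r0 → r5=7+(-8)=-1
XOR r5, r0, r0 → r5=(-8)^(-8)=0
STR r0, [8] → M[8]=-8
halt.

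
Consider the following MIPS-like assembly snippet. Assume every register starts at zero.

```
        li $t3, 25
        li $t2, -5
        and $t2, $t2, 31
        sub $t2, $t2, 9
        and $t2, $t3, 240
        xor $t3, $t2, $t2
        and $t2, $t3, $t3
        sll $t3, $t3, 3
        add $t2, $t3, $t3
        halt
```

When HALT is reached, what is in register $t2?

0

$t3=25
$t2=-5
$t2=(-5)&31=27
$t2=27-9=18
$t2=25&240=16
$t3=16^16=0
$t2=0&0=0
$t3=0<<3=0
$t2=0+0=0
halt.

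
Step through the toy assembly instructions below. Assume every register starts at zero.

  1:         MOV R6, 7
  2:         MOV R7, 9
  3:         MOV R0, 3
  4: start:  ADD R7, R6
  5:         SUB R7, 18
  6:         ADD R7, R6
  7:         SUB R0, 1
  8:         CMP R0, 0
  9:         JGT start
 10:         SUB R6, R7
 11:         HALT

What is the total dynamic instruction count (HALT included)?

MOV R6, 7 → R6=7
MOV R7, 9 → R7=9
MOV R0, 3 → R0=3
ADD R7, R6 → R7=9+7=16
SUB R7, 18 → R7=16-18=-2
ADD R7, R6 → R7=(-2)+7=5
SUB R0, 1 → R0=3-1=2
CMP R0, 0  (cmp 2,0)
JGT start: taken
ADD R7, R6 → R7=5+7=12
SUB R7, 18 → R7=12-18=-6
ADD R7, R6 → R7=(-6)+7=1
SUB R0, 1 → R0=2-1=1
CMP R0, 0  (cmp 1,0)
JGT start: taken
ADD R7, R6 → R7=1+7=8
SUB R7, 18 → R7=8-18=-10
ADD R7, R6 → R7=(-10)+7=-3
SUB R0, 1 → R0=1-1=0
CMP R0, 0  (cmp 0,0)
JGT start: not taken
SUB R6, R7 → R6=7-(-3)=10
halt.
Total executed instructions: 23.

23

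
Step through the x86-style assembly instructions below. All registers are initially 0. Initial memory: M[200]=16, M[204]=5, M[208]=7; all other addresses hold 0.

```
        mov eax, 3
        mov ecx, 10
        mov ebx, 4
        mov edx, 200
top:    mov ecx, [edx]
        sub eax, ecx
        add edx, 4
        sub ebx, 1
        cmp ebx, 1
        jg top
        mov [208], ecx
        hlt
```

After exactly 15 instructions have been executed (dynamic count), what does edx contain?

208

eax=3
ecx=10
ebx=4
edx=200
ecx=M[200]=16
eax=3-16=-13
edx=200+4=204
ebx=4-1=3
cmp ebx, 1  (cmp 3,1)
jg top: taken
ecx=M[204]=5
eax=(-13)-5=-18
edx=204+4=208
ebx=3-1=2
cmp ebx, 1  (cmp 2,1)
After step 15: edx = 208.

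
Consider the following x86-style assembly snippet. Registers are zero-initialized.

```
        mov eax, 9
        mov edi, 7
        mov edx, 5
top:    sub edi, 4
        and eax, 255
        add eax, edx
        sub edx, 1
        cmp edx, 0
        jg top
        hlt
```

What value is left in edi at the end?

eax=9
edi=7
edx=5
edi=7-4=3
eax=9&255=9
eax=9+5=14
edx=5-1=4
cmp edx, 0  (cmp 4,0)
jg top: taken
edi=3-4=-1
eax=14&255=14
eax=14+4=18
edx=4-1=3
cmp edx, 0  (cmp 3,0)
jg top: taken
edi=(-1)-4=-5
eax=18&255=18
eax=18+3=21
edx=3-1=2
cmp edx, 0  (cmp 2,0)
jg top: taken
edi=(-5)-4=-9
eax=21&255=21
eax=21+2=23
edx=2-1=1
cmp edx, 0  (cmp 1,0)
jg top: taken
edi=(-9)-4=-13
eax=23&255=23
eax=23+1=24
edx=1-1=0
cmp edx, 0  (cmp 0,0)
jg top: not taken
halt.

-13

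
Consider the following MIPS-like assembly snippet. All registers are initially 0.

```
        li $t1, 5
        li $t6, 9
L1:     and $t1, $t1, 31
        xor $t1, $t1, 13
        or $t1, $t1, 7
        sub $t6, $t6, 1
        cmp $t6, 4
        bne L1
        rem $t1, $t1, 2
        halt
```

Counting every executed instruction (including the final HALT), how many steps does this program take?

34

li $t1, 5 → $t1=5
li $t6, 9 → $t6=9
and $t1, $t1, 31 → $t1=5&31=5
xor $t1, $t1, 13 → $t1=5^13=8
or $t1, $t1, 7 → $t1=8|7=15
sub $t6, $t6, 1 → $t6=9-1=8
cmp $t6, 4  (cmp 8,4)
bne L1: taken
and $t1, $t1, 31 → $t1=15&31=15
xor $t1, $t1, 13 → $t1=15^13=2
or $t1, $t1, 7 → $t1=2|7=7
sub $t6, $t6, 1 → $t6=8-1=7
cmp $t6, 4  (cmp 7,4)
bne L1: taken
and $t1, $t1, 31 → $t1=7&31=7
xor $t1, $t1, 13 → $t1=7^13=10
or $t1, $t1, 7 → $t1=10|7=15
sub $t6, $t6, 1 → $t6=7-1=6
cmp $t6, 4  (cmp 6,4)
bne L1: taken
and $t1, $t1, 31 → $t1=15&31=15
xor $t1, $t1, 13 → $t1=15^13=2
or $t1, $t1, 7 → $t1=2|7=7
sub $t6, $t6, 1 → $t6=6-1=5
cmp $t6, 4  (cmp 5,4)
bne L1: taken
and $t1, $t1, 31 → $t1=7&31=7
xor $t1, $t1, 13 → $t1=7^13=10
or $t1, $t1, 7 → $t1=10|7=15
sub $t6, $t6, 1 → $t6=5-1=4
cmp $t6, 4  (cmp 4,4)
bne L1: not taken
rem $t1, $t1, 2 → $t1=15%2=1
halt.
Total executed instructions: 34.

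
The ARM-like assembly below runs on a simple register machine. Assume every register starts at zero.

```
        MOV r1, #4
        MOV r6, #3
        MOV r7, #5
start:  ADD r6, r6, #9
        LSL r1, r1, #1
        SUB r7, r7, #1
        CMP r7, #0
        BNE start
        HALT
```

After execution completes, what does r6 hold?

48

r1=4
r6=3
r7=5
r6=3+9=12
r1=4<<1=8
r7=5-1=4
CMP r7, #0  (cmp 4,0)
BNE start: taken
r6=12+9=21
r1=8<<1=16
r7=4-1=3
CMP r7, #0  (cmp 3,0)
BNE start: taken
r6=21+9=30
r1=16<<1=32
r7=3-1=2
CMP r7, #0  (cmp 2,0)
BNE start: taken
r6=30+9=39
r1=32<<1=64
r7=2-1=1
CMP r7, #0  (cmp 1,0)
BNE start: taken
r6=39+9=48
r1=64<<1=128
r7=1-1=0
CMP r7, #0  (cmp 0,0)
BNE start: not taken
halt.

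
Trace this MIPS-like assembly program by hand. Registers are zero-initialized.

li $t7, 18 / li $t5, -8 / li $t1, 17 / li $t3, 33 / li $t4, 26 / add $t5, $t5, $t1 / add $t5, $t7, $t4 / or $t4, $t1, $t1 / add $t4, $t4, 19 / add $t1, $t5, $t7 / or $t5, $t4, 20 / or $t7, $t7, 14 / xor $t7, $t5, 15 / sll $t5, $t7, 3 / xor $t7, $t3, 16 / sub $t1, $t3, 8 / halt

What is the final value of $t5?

472

li $t7, 18 → $t7=18
li $t5, -8 → $t5=-8
li $t1, 17 → $t1=17
li $t3, 33 → $t3=33
li $t4, 26 → $t4=26
add $t5, $t5, $t1 → $t5=(-8)+17=9
add $t5, $t7, $t4 → $t5=18+26=44
or $t4, $t1, $t1 → $t4=17|17=17
add $t4, $t4, 19 → $t4=17+19=36
add $t1, $t5, $t7 → $t1=44+18=62
or $t5, $t4, 20 → $t5=36|20=52
or $t7, $t7, 14 → $t7=18|14=30
xor $t7, $t5, 15 → $t7=52^15=59
sll $t5, $t7, 3 → $t5=59<<3=472
xor $t7, $t3, 16 → $t7=33^16=49
sub $t1, $t3, 8 → $t1=33-8=25
halt.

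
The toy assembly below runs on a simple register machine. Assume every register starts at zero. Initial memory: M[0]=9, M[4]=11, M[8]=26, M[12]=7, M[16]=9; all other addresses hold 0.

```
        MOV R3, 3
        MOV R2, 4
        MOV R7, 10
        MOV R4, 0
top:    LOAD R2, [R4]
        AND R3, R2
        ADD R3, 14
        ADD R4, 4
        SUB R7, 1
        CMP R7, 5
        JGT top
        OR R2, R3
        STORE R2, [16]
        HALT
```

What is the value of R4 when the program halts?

20

MOV R3, 3 → R3=3
MOV R2, 4 → R2=4
MOV R7, 10 → R7=10
MOV R4, 0 → R4=0
LOAD R2, [R4] → R2=M[0]=9
AND R3, R2 → R3=3&9=1
ADD R3, 14 → R3=1+14=15
ADD R4, 4 → R4=0+4=4
SUB R7, 1 → R7=10-1=9
CMP R7, 5  (cmp 9,5)
JGT top: taken
LOAD R2, [R4] → R2=M[4]=11
AND R3, R2 → R3=15&11=11
ADD R3, 14 → R3=11+14=25
ADD R4, 4 → R4=4+4=8
SUB R7, 1 → R7=9-1=8
CMP R7, 5  (cmp 8,5)
JGT top: taken
LOAD R2, [R4] → R2=M[8]=26
AND R3, R2 → R3=25&26=24
ADD R3, 14 → R3=24+14=38
ADD R4, 4 → R4=8+4=12
SUB R7, 1 → R7=8-1=7
CMP R7, 5  (cmp 7,5)
JGT top: taken
LOAD R2, [R4] → R2=M[12]=7
AND R3, R2 → R3=38&7=6
ADD R3, 14 → R3=6+14=20
ADD R4, 4 → R4=12+4=16
SUB R7, 1 → R7=7-1=6
CMP R7, 5  (cmp 6,5)
JGT top: taken
LOAD R2, [R4] → R2=M[16]=9
AND R3, R2 → R3=20&9=0
ADD R3, 14 → R3=0+14=14
ADD R4, 4 → R4=16+4=20
SUB R7, 1 → R7=6-1=5
CMP R7, 5  (cmp 5,5)
JGT top: not taken
OR R2, R3 → R2=9|14=15
STORE R2, [16] → M[16]=15
halt.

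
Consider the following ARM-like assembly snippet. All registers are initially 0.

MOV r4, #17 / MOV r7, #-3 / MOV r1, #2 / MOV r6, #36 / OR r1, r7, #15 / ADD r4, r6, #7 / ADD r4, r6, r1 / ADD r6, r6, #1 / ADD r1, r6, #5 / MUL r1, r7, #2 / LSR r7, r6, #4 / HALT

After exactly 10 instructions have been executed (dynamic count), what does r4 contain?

35

after MOV r4, #17: r4=17
after MOV r7, #-3: r7=-3
after MOV r1, #2: r1=2
after MOV r6, #36: r6=36
after OR r1, r7, #15: r1=(-3)|15=-1
after ADD r4, r6, #7: r4=36+7=43
after ADD r4, r6, r1: r4=36+(-1)=35
after ADD r6, r6, #1: r6=36+1=37
after ADD r1, r6, #5: r1=37+5=42
after MUL r1, r7, #2: r1=(-3)*2=-6
After step 10: r4 = 35.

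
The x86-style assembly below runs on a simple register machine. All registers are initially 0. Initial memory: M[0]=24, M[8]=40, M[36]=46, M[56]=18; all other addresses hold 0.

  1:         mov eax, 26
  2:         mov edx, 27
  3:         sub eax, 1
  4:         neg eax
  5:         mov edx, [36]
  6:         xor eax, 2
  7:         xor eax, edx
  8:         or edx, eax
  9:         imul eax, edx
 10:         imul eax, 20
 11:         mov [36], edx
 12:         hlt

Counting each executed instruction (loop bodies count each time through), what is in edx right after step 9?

eax=26
edx=27
eax=26-1=25
eax=-(25)=-25
edx=M[36]=46
eax=(-25)^2=-27
eax=(-27)^46=-53
edx=46|(-53)=-17
eax=(-53)*(-17)=901
After step 9: edx = -17.

-17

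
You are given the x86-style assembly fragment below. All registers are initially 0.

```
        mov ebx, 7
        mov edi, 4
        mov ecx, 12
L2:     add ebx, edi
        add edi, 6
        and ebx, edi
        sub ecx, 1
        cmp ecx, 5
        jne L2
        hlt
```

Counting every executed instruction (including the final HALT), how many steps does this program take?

46

after mov ebx, 7: ebx=7
after mov edi, 4: edi=4
after mov ecx, 12: ecx=12
after add ebx, edi: ebx=7+4=11
after add edi, 6: edi=4+6=10
after and ebx, edi: ebx=11&10=10
after sub ecx, 1: ecx=12-1=11
cmp ecx, 5  (cmp 11,5)
jne L2: taken
after add ebx, edi: ebx=10+10=20
after add edi, 6: edi=10+6=16
after and ebx, edi: ebx=20&16=16
after sub ecx, 1: ecx=11-1=10
cmp ecx, 5  (cmp 10,5)
jne L2: taken
after add ebx, edi: ebx=16+16=32
after add edi, 6: edi=16+6=22
after and ebx, edi: ebx=32&22=0
after sub ecx, 1: ecx=10-1=9
cmp ecx, 5  (cmp 9,5)
jne L2: taken
after add ebx, edi: ebx=0+22=22
after add edi, 6: edi=22+6=28
after and ebx, edi: ebx=22&28=20
after sub ecx, 1: ecx=9-1=8
cmp ecx, 5  (cmp 8,5)
jne L2: taken
after add ebx, edi: ebx=20+28=48
after add edi, 6: edi=28+6=34
after and ebx, edi: ebx=48&34=32
after sub ecx, 1: ecx=8-1=7
cmp ecx, 5  (cmp 7,5)
jne L2: taken
after add ebx, edi: ebx=32+34=66
after add edi, 6: edi=34+6=40
after and ebx, edi: ebx=66&40=0
after sub ecx, 1: ecx=7-1=6
cmp ecx, 5  (cmp 6,5)
jne L2: taken
after add ebx, edi: ebx=0+40=40
after add edi, 6: edi=40+6=46
after and ebx, edi: ebx=40&46=40
after sub ecx, 1: ecx=6-1=5
cmp ecx, 5  (cmp 5,5)
jne L2: not taken
halt.
Total executed instructions: 46.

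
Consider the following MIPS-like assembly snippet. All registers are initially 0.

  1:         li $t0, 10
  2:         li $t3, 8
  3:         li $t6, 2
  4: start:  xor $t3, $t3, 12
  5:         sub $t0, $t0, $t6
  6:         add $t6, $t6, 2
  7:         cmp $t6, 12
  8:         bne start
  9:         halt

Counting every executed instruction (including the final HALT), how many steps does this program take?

29

after li $t0, 10: $t0=10
after li $t3, 8: $t3=8
after li $t6, 2: $t6=2
after xor $t3, $t3, 12: $t3=8^12=4
after sub $t0, $t0, $t6: $t0=10-2=8
after add $t6, $t6, 2: $t6=2+2=4
cmp $t6, 12  (cmp 4,12)
bne start: taken
after xor $t3, $t3, 12: $t3=4^12=8
after sub $t0, $t0, $t6: $t0=8-4=4
after add $t6, $t6, 2: $t6=4+2=6
cmp $t6, 12  (cmp 6,12)
bne start: taken
after xor $t3, $t3, 12: $t3=8^12=4
after sub $t0, $t0, $t6: $t0=4-6=-2
after add $t6, $t6, 2: $t6=6+2=8
cmp $t6, 12  (cmp 8,12)
bne start: taken
after xor $t3, $t3, 12: $t3=4^12=8
after sub $t0, $t0, $t6: $t0=(-2)-8=-10
after add $t6, $t6, 2: $t6=8+2=10
cmp $t6, 12  (cmp 10,12)
bne start: taken
after xor $t3, $t3, 12: $t3=8^12=4
after sub $t0, $t0, $t6: $t0=(-10)-10=-20
after add $t6, $t6, 2: $t6=10+2=12
cmp $t6, 12  (cmp 12,12)
bne start: not taken
halt.
Total executed instructions: 29.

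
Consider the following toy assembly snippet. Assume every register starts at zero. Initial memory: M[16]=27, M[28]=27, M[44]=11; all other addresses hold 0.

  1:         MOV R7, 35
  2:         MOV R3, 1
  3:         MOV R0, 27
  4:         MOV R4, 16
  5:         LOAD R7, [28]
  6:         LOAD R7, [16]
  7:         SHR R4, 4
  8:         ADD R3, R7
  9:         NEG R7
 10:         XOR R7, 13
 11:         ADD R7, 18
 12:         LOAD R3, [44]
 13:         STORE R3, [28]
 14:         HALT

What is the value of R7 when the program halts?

R7=35
R3=1
R0=27
R4=16
R7=M[28]=27
R7=M[16]=27
R4=16>>4=1
R3=1+27=28
R7=-(27)=-27
R7=(-27)^13=-24
R7=(-24)+18=-6
R3=M[44]=11
STORE R3, [28] → M[28]=11
halt.

-6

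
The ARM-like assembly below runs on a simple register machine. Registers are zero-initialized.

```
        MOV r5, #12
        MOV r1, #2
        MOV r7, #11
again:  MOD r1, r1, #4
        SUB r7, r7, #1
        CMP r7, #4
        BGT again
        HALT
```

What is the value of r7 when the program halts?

4

after MOV r5, #12: r5=12
after MOV r1, #2: r1=2
after MOV r7, #11: r7=11
after MOD r1, r1, #4: r1=2%4=2
after SUB r7, r7, #1: r7=11-1=10
CMP r7, #4  (cmp 10,4)
BGT again: taken
after MOD r1, r1, #4: r1=2%4=2
after SUB r7, r7, #1: r7=10-1=9
CMP r7, #4  (cmp 9,4)
BGT again: taken
after MOD r1, r1, #4: r1=2%4=2
after SUB r7, r7, #1: r7=9-1=8
CMP r7, #4  (cmp 8,4)
BGT again: taken
after MOD r1, r1, #4: r1=2%4=2
after SUB r7, r7, #1: r7=8-1=7
CMP r7, #4  (cmp 7,4)
BGT again: taken
after MOD r1, r1, #4: r1=2%4=2
after SUB r7, r7, #1: r7=7-1=6
CMP r7, #4  (cmp 6,4)
BGT again: taken
after MOD r1, r1, #4: r1=2%4=2
after SUB r7, r7, #1: r7=6-1=5
CMP r7, #4  (cmp 5,4)
BGT again: taken
after MOD r1, r1, #4: r1=2%4=2
after SUB r7, r7, #1: r7=5-1=4
CMP r7, #4  (cmp 4,4)
BGT again: not taken
halt.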